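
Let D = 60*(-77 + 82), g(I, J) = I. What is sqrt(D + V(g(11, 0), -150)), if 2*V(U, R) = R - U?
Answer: sqrt(878)/2 ≈ 14.816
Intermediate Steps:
V(U, R) = R/2 - U/2 (V(U, R) = (R - U)/2 = R/2 - U/2)
D = 300 (D = 60*5 = 300)
sqrt(D + V(g(11, 0), -150)) = sqrt(300 + ((1/2)*(-150) - 1/2*11)) = sqrt(300 + (-75 - 11/2)) = sqrt(300 - 161/2) = sqrt(439/2) = sqrt(878)/2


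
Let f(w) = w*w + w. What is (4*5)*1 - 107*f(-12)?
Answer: -14104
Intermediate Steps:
f(w) = w + w² (f(w) = w² + w = w + w²)
(4*5)*1 - 107*f(-12) = (4*5)*1 - (-1284)*(1 - 12) = 20*1 - (-1284)*(-11) = 20 - 107*132 = 20 - 14124 = -14104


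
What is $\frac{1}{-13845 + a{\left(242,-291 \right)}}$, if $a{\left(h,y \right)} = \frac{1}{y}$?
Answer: $- \frac{291}{4028896} \approx -7.2228 \cdot 10^{-5}$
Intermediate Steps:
$\frac{1}{-13845 + a{\left(242,-291 \right)}} = \frac{1}{-13845 + \frac{1}{-291}} = \frac{1}{-13845 - \frac{1}{291}} = \frac{1}{- \frac{4028896}{291}} = - \frac{291}{4028896}$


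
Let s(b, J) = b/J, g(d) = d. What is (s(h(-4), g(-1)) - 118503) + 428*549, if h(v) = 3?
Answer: 116466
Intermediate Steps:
(s(h(-4), g(-1)) - 118503) + 428*549 = (3/(-1) - 118503) + 428*549 = (3*(-1) - 118503) + 234972 = (-3 - 118503) + 234972 = -118506 + 234972 = 116466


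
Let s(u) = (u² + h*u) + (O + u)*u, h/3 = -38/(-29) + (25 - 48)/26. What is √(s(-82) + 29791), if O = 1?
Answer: √6118976162/377 ≈ 207.49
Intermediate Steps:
h = 963/754 (h = 3*(-38/(-29) + (25 - 48)/26) = 3*(-38*(-1/29) - 23*1/26) = 3*(38/29 - 23/26) = 3*(321/754) = 963/754 ≈ 1.2772)
s(u) = u² + 963*u/754 + u*(1 + u) (s(u) = (u² + 963*u/754) + (1 + u)*u = (u² + 963*u/754) + u*(1 + u) = u² + 963*u/754 + u*(1 + u))
√(s(-82) + 29791) = √((1/754)*(-82)*(1717 + 1508*(-82)) + 29791) = √((1/754)*(-82)*(1717 - 123656) + 29791) = √((1/754)*(-82)*(-121939) + 29791) = √(4999499/377 + 29791) = √(16230706/377) = √6118976162/377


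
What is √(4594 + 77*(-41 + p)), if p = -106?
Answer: 5*I*√269 ≈ 82.006*I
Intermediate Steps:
√(4594 + 77*(-41 + p)) = √(4594 + 77*(-41 - 106)) = √(4594 + 77*(-147)) = √(4594 - 11319) = √(-6725) = 5*I*√269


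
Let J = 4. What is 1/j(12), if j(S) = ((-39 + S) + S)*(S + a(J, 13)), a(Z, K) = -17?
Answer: 1/75 ≈ 0.013333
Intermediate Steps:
j(S) = (-39 + 2*S)*(-17 + S) (j(S) = ((-39 + S) + S)*(S - 17) = (-39 + 2*S)*(-17 + S))
1/j(12) = 1/(663 - 73*12 + 2*12²) = 1/(663 - 876 + 2*144) = 1/(663 - 876 + 288) = 1/75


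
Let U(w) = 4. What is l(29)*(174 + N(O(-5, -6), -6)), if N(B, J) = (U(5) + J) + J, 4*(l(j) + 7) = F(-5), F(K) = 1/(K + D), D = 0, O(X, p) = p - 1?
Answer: -11703/10 ≈ -1170.3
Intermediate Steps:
O(X, p) = -1 + p
F(K) = 1/K (F(K) = 1/(K + 0) = 1/K)
l(j) = -141/20 (l(j) = -7 + (¼)/(-5) = -7 + (¼)*(-⅕) = -7 - 1/20 = -141/20)
N(B, J) = 4 + 2*J (N(B, J) = (4 + J) + J = 4 + 2*J)
l(29)*(174 + N(O(-5, -6), -6)) = -141*(174 + (4 + 2*(-6)))/20 = -141*(174 + (4 - 12))/20 = -141*(174 - 8)/20 = -141/20*166 = -11703/10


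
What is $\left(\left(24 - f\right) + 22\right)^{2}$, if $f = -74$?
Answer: $14400$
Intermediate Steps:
$\left(\left(24 - f\right) + 22\right)^{2} = \left(\left(24 - -74\right) + 22\right)^{2} = \left(\left(24 + 74\right) + 22\right)^{2} = \left(98 + 22\right)^{2} = 120^{2} = 14400$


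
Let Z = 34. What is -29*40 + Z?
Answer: -1126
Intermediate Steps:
-29*40 + Z = -29*40 + 34 = -1160 + 34 = -1126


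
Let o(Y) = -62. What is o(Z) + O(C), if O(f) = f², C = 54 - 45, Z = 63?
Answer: 19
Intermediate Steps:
C = 9
o(Z) + O(C) = -62 + 9² = -62 + 81 = 19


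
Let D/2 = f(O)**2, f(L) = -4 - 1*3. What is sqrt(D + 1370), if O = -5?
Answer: 2*sqrt(367) ≈ 38.315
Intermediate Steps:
f(L) = -7 (f(L) = -4 - 3 = -7)
D = 98 (D = 2*(-7)**2 = 2*49 = 98)
sqrt(D + 1370) = sqrt(98 + 1370) = sqrt(1468) = 2*sqrt(367)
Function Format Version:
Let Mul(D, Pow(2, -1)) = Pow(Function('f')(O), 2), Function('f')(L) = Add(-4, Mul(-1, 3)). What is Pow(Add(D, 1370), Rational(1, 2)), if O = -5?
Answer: Mul(2, Pow(367, Rational(1, 2))) ≈ 38.315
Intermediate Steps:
Function('f')(L) = -7 (Function('f')(L) = Add(-4, -3) = -7)
D = 98 (D = Mul(2, Pow(-7, 2)) = Mul(2, 49) = 98)
Pow(Add(D, 1370), Rational(1, 2)) = Pow(Add(98, 1370), Rational(1, 2)) = Pow(1468, Rational(1, 2)) = Mul(2, Pow(367, Rational(1, 2)))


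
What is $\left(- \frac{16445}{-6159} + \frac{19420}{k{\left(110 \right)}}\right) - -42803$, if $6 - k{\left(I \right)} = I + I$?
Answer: $\frac{28149689164}{659013} \approx 42715.0$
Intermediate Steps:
$k{\left(I \right)} = 6 - 2 I$ ($k{\left(I \right)} = 6 - \left(I + I\right) = 6 - 2 I$)
$\left(- \frac{16445}{-6159} + \frac{19420}{k{\left(110 \right)}}\right) - -42803 = \left(- \frac{16445}{-6159} + \frac{19420}{6 - 220}\right) - -42803 = \left(\left(-16445\right) \left(- \frac{1}{6159}\right) + \frac{19420}{6 - 220}\right) + 42803 = \left(\frac{16445}{6159} + \frac{19420}{-214}\right) + 42803 = \left(\frac{16445}{6159} + 19420 \left(- \frac{1}{214}\right)\right) + 42803 = \left(\frac{16445}{6159} - \frac{9710}{107}\right) + 42803 = - \frac{58044275}{659013} + 42803 = \frac{28149689164}{659013}$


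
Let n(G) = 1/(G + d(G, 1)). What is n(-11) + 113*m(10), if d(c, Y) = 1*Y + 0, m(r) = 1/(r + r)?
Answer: 111/20 ≈ 5.5500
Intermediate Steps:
m(r) = 1/(2*r)
d(c, Y) = Y (d(c, Y) = Y + 0 = Y)
n(G) = 1/(1 + G) (n(G) = 1/(G + 1) = 1/(1 + G))
n(-11) + 113*m(10) = 1/(1 - 11) + 113*((½)/10) = 1/(-10) + 113*((½)*(⅒)) = -⅒ + 113*(1/20) = -⅒ + 113/20 = 111/20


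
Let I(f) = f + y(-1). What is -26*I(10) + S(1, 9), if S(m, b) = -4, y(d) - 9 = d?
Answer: -472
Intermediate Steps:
y(d) = 9 + d
I(f) = 8 + f (I(f) = f + (9 - 1) = f + 8 = 8 + f)
-26*I(10) + S(1, 9) = -26*(8 + 10) - 4 = -26*18 - 4 = -468 - 4 = -472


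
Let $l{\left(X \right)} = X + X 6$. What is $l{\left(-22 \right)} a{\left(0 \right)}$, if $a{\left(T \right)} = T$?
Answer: $0$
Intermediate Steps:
$l{\left(X \right)} = 7 X$ ($l{\left(X \right)} = X + 6 X = 7 X$)
$l{\left(-22 \right)} a{\left(0 \right)} = 7 \left(-22\right) 0 = \left(-154\right) 0 = 0$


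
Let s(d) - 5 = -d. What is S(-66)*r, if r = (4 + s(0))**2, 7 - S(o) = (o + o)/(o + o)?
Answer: 486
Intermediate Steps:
s(d) = 5 - d
S(o) = 6 (S(o) = 7 - (o + o)/(o + o) = 7 - 2*o/(2*o) = 7 - 2*o*1/(2*o) = 7 - 1*1 = 7 - 1 = 6)
r = 81 (r = (4 + (5 - 1*0))**2 = (4 + (5 + 0))**2 = (4 + 5)**2 = 9**2 = 81)
S(-66)*r = 6*81 = 486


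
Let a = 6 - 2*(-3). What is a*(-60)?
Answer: -720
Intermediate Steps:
a = 12 (a = 6 + 6 = 12)
a*(-60) = 12*(-60) = -720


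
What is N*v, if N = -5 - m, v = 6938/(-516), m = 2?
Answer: 24283/258 ≈ 94.120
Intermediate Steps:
v = -3469/258 (v = 6938*(-1/516) = -3469/258 ≈ -13.446)
N = -7 (N = -5 - 1*2 = -5 - 2 = -7)
N*v = -7*(-3469/258) = 24283/258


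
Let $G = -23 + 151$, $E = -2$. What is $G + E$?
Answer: $126$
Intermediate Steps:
$G = 128$
$G + E = 128 - 2 = 126$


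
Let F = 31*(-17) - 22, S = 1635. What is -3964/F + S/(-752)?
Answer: 2083313/412848 ≈ 5.0462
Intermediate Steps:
F = -549 (F = -527 - 22 = -549)
-3964/F + S/(-752) = -3964/(-549) + 1635/(-752) = -3964*(-1/549) + 1635*(-1/752) = 3964/549 - 1635/752 = 2083313/412848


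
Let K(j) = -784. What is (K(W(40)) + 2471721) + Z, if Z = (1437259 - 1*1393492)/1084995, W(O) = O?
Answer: 99294604966/40185 ≈ 2.4709e+6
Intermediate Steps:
Z = 1621/40185 (Z = (1437259 - 1393492)*(1/1084995) = 43767*(1/1084995) = 1621/40185 ≈ 0.040338)
(K(W(40)) + 2471721) + Z = (-784 + 2471721) + 1621/40185 = 2470937 + 1621/40185 = 99294604966/40185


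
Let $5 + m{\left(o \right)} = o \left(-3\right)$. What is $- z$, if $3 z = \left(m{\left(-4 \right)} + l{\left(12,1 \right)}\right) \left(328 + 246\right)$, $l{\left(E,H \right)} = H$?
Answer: $- \frac{4592}{3} \approx -1530.7$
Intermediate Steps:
$m{\left(o \right)} = -5 - 3 o$ ($m{\left(o \right)} = -5 + o \left(-3\right) = -5 - 3 o$)
$z = \frac{4592}{3}$ ($z = \frac{\left(\left(-5 - -12\right) + 1\right) \left(328 + 246\right)}{3} = \frac{\left(\left(-5 + 12\right) + 1\right) 574}{3} = \frac{\left(7 + 1\right) 574}{3} = \frac{8 \cdot 574}{3} = \frac{1}{3} \cdot 4592 = \frac{4592}{3} \approx 1530.7$)
$- z = \left(-1\right) \frac{4592}{3} = - \frac{4592}{3}$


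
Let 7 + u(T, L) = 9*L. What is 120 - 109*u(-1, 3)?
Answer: -2060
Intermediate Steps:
u(T, L) = -7 + 9*L
120 - 109*u(-1, 3) = 120 - 109*(-7 + 9*3) = 120 - 109*(-7 + 27) = 120 - 109*20 = 120 - 2180 = -2060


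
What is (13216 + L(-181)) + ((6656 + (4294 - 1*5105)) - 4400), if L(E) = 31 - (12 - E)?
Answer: 14499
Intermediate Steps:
L(E) = 19 + E (L(E) = 31 + (-12 + E) = 19 + E)
(13216 + L(-181)) + ((6656 + (4294 - 1*5105)) - 4400) = (13216 + (19 - 181)) + ((6656 + (4294 - 1*5105)) - 4400) = (13216 - 162) + ((6656 + (4294 - 5105)) - 4400) = 13054 + ((6656 - 811) - 4400) = 13054 + (5845 - 4400) = 13054 + 1445 = 14499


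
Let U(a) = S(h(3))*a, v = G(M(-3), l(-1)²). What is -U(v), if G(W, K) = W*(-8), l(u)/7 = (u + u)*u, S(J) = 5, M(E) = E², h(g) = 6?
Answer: 360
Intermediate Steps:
l(u) = 14*u² (l(u) = 7*((u + u)*u) = 7*((2*u)*u) = 7*(2*u²) = 14*u²)
G(W, K) = -8*W
v = -72 (v = -8*(-3)² = -8*9 = -72)
U(a) = 5*a
-U(v) = -5*(-72) = -1*(-360) = 360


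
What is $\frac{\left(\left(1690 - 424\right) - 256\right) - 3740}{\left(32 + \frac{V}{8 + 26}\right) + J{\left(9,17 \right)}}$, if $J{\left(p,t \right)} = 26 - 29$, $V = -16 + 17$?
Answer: $- \frac{4420}{47} \approx -94.043$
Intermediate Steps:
$V = 1$
$J{\left(p,t \right)} = -3$
$\frac{\left(\left(1690 - 424\right) - 256\right) - 3740}{\left(32 + \frac{V}{8 + 26}\right) + J{\left(9,17 \right)}} = \frac{\left(\left(1690 - 424\right) - 256\right) - 3740}{\left(32 + \frac{1}{8 + 26} \cdot 1\right) - 3} = \frac{\left(1266 - 256\right) - 3740}{\left(32 + \frac{1}{34} \cdot 1\right) - 3} = \frac{1010 - 3740}{\left(32 + \frac{1}{34} \cdot 1\right) - 3} = - \frac{2730}{\left(32 + \frac{1}{34}\right) - 3} = - \frac{2730}{\frac{1089}{34} - 3} = - \frac{2730}{\frac{987}{34}} = \left(-2730\right) \frac{34}{987} = - \frac{4420}{47}$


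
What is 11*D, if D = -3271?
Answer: -35981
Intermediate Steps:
11*D = 11*(-3271) = -35981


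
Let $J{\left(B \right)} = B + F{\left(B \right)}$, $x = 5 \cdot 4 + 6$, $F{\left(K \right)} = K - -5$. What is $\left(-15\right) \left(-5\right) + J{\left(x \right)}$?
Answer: $132$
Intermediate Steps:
$F{\left(K \right)} = 5 + K$ ($F{\left(K \right)} = K + 5 = 5 + K$)
$x = 26$ ($x = 20 + 6 = 26$)
$J{\left(B \right)} = 5 + 2 B$ ($J{\left(B \right)} = B + \left(5 + B\right) = 5 + 2 B$)
$\left(-15\right) \left(-5\right) + J{\left(x \right)} = \left(-15\right) \left(-5\right) + \left(5 + 2 \cdot 26\right) = 75 + \left(5 + 52\right) = 75 + 57 = 132$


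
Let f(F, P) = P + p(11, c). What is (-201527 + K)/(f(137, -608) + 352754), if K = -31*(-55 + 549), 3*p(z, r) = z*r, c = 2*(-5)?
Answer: -650523/1056328 ≈ -0.61583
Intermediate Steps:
c = -10
p(z, r) = r*z/3 (p(z, r) = (z*r)/3 = (r*z)/3 = r*z/3)
f(F, P) = -110/3 + P (f(F, P) = P + (⅓)*(-10)*11 = P - 110/3 = -110/3 + P)
K = -15314 (K = -31*494 = -15314)
(-201527 + K)/(f(137, -608) + 352754) = (-201527 - 15314)/((-110/3 - 608) + 352754) = -216841/(-1934/3 + 352754) = -216841/1056328/3 = -216841*3/1056328 = -650523/1056328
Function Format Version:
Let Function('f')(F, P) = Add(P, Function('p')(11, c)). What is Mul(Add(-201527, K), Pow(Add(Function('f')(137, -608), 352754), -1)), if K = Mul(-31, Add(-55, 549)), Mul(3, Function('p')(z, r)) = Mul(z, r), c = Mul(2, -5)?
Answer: Rational(-650523, 1056328) ≈ -0.61583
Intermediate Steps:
c = -10
Function('p')(z, r) = Mul(Rational(1, 3), r, z) (Function('p')(z, r) = Mul(Rational(1, 3), Mul(z, r)) = Mul(Rational(1, 3), Mul(r, z)) = Mul(Rational(1, 3), r, z))
Function('f')(F, P) = Add(Rational(-110, 3), P) (Function('f')(F, P) = Add(P, Mul(Rational(1, 3), -10, 11)) = Add(P, Rational(-110, 3)) = Add(Rational(-110, 3), P))
K = -15314 (K = Mul(-31, 494) = -15314)
Mul(Add(-201527, K), Pow(Add(Function('f')(137, -608), 352754), -1)) = Mul(Add(-201527, -15314), Pow(Add(Add(Rational(-110, 3), -608), 352754), -1)) = Mul(-216841, Pow(Add(Rational(-1934, 3), 352754), -1)) = Mul(-216841, Pow(Rational(1056328, 3), -1)) = Mul(-216841, Rational(3, 1056328)) = Rational(-650523, 1056328)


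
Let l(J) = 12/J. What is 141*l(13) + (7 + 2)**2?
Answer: 2745/13 ≈ 211.15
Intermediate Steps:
141*l(13) + (7 + 2)**2 = 141*(12/13) + (7 + 2)**2 = 141*(12*(1/13)) + 9**2 = 141*(12/13) + 81 = 1692/13 + 81 = 2745/13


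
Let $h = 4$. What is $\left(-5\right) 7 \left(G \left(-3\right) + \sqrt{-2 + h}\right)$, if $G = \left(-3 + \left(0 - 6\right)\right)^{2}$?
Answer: $8505 - 35 \sqrt{2} \approx 8455.5$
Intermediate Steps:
$G = 81$ ($G = \left(-3 + \left(0 - 6\right)\right)^{2} = \left(-3 - 6\right)^{2} = \left(-9\right)^{2} = 81$)
$\left(-5\right) 7 \left(G \left(-3\right) + \sqrt{-2 + h}\right) = \left(-5\right) 7 \left(81 \left(-3\right) + \sqrt{-2 + 4}\right) = - 35 \left(-243 + \sqrt{2}\right) = 8505 - 35 \sqrt{2}$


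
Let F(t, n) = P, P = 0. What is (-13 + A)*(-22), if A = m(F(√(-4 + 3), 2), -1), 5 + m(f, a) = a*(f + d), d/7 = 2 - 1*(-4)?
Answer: 1320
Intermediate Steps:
d = 42 (d = 7*(2 - 1*(-4)) = 7*(2 + 4) = 7*6 = 42)
F(t, n) = 0
m(f, a) = -5 + a*(42 + f) (m(f, a) = -5 + a*(f + 42) = -5 + a*(42 + f))
A = -47 (A = -5 + 42*(-1) - 1*0 = -5 - 42 + 0 = -47)
(-13 + A)*(-22) = (-13 - 47)*(-22) = -60*(-22) = 1320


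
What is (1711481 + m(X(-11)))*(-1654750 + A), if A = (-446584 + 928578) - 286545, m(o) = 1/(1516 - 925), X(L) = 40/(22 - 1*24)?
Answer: -1476061468914872/591 ≈ -2.4976e+12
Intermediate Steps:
X(L) = -20 (X(L) = 40/(22 - 24) = 40/(-2) = 40*(-½) = -20)
m(o) = 1/591
A = 195449 (A = 481994 - 286545 = 195449)
(1711481 + m(X(-11)))*(-1654750 + A) = (1711481 + 1/591)*(-1654750 + 195449) = (1011485272/591)*(-1459301) = -1476061468914872/591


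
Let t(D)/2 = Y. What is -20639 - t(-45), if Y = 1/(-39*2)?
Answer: -804920/39 ≈ -20639.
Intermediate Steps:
Y = -1/78 (Y = 1/(-78) = -1/78 ≈ -0.012821)
t(D) = -1/39 (t(D) = 2*(-1/78) = -1/39)
-20639 - t(-45) = -20639 - 1*(-1/39) = -20639 + 1/39 = -804920/39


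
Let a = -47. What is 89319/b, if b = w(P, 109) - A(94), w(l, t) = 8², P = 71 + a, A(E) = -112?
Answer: 89319/176 ≈ 507.49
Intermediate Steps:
P = 24 (P = 71 - 47 = 24)
w(l, t) = 64
b = 176 (b = 64 - 1*(-112) = 64 + 112 = 176)
89319/b = 89319/176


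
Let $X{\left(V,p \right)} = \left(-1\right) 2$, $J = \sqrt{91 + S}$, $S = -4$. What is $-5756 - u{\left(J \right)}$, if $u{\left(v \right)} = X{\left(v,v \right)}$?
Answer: $-5754$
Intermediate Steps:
$J = \sqrt{87}$ ($J = \sqrt{91 - 4} = \sqrt{87} \approx 9.3274$)
$X{\left(V,p \right)} = -2$
$u{\left(v \right)} = -2$
$-5756 - u{\left(J \right)} = -5756 - -2 = -5756 + 2 = -5754$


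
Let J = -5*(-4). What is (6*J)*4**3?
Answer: 7680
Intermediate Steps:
J = 20
(6*J)*4**3 = (6*20)*4**3 = 120*64 = 7680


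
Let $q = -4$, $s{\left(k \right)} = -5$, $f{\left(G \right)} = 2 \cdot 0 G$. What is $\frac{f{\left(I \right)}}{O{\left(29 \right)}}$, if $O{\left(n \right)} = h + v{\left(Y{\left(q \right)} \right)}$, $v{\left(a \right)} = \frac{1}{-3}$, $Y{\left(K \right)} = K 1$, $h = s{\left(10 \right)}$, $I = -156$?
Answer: $0$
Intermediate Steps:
$f{\left(G \right)} = 0$ ($f{\left(G \right)} = 0 G = 0$)
$h = -5$
$Y{\left(K \right)} = K$
$v{\left(a \right)} = - \frac{1}{3}$
$O{\left(n \right)} = - \frac{16}{3}$ ($O{\left(n \right)} = -5 - \frac{1}{3} = - \frac{16}{3}$)
$\frac{f{\left(I \right)}}{O{\left(29 \right)}} = \frac{0}{- \frac{16}{3}} = 0 \left(- \frac{3}{16}\right) = 0$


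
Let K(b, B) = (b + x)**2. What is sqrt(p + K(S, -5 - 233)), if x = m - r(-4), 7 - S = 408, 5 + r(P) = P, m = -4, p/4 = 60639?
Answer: 2*sqrt(99843) ≈ 631.96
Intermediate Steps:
p = 242556 (p = 4*60639 = 242556)
r(P) = -5 + P
S = -401 (S = 7 - 1*408 = 7 - 408 = -401)
x = 5 (x = -4 - (-5 - 4) = -4 - 1*(-9) = -4 + 9 = 5)
K(b, B) = (5 + b)**2 (K(b, B) = (b + 5)**2 = (5 + b)**2)
sqrt(p + K(S, -5 - 233)) = sqrt(242556 + (5 - 401)**2) = sqrt(242556 + (-396)**2) = sqrt(242556 + 156816) = sqrt(399372) = 2*sqrt(99843)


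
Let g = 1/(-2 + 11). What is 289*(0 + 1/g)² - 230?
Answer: 23179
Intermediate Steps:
g = ⅑ (g = 1/9 = ⅑ ≈ 0.11111)
289*(0 + 1/g)² - 230 = 289*(0 + 1/(⅑))² - 230 = 289*(0 + 9)² - 230 = 289*9² - 230 = 289*81 - 230 = 23409 - 230 = 23179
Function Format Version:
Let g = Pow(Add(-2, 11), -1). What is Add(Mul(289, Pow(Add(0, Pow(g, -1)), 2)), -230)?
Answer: 23179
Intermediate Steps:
g = Rational(1, 9) (g = Pow(9, -1) = Rational(1, 9) ≈ 0.11111)
Add(Mul(289, Pow(Add(0, Pow(g, -1)), 2)), -230) = Add(Mul(289, Pow(Add(0, Pow(Rational(1, 9), -1)), 2)), -230) = Add(Mul(289, Pow(Add(0, 9), 2)), -230) = Add(Mul(289, Pow(9, 2)), -230) = Add(Mul(289, 81), -230) = Add(23409, -230) = 23179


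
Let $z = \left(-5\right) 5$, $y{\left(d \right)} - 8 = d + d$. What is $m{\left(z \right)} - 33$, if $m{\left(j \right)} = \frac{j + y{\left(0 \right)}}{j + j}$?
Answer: $- \frac{1633}{50} \approx -32.66$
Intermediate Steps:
$y{\left(d \right)} = 8 + 2 d$ ($y{\left(d \right)} = 8 + \left(d + d\right) = 8 + 2 d$)
$z = -25$
$m{\left(j \right)} = \frac{8 + j}{2 j}$ ($m{\left(j \right)} = \frac{j + \left(8 + 2 \cdot 0\right)}{j + j} = \frac{j + \left(8 + 0\right)}{2 j} = \left(j + 8\right) \frac{1}{2 j} = \left(8 + j\right) \frac{1}{2 j} = \frac{8 + j}{2 j}$)
$m{\left(z \right)} - 33 = \frac{8 - 25}{2 \left(-25\right)} - 33 = \frac{1}{2} \left(- \frac{1}{25}\right) \left(-17\right) - 33 = \frac{17}{50} - 33 = - \frac{1633}{50}$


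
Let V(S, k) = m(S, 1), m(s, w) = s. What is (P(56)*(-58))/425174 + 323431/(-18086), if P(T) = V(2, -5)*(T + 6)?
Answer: -68822263253/3844848482 ≈ -17.900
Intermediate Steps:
V(S, k) = S
P(T) = 12 + 2*T (P(T) = 2*(T + 6) = 2*(6 + T) = 12 + 2*T)
(P(56)*(-58))/425174 + 323431/(-18086) = ((12 + 2*56)*(-58))/425174 + 323431/(-18086) = ((12 + 112)*(-58))*(1/425174) + 323431*(-1/18086) = (124*(-58))*(1/425174) - 323431/18086 = -7192*1/425174 - 323431/18086 = -3596/212587 - 323431/18086 = -68822263253/3844848482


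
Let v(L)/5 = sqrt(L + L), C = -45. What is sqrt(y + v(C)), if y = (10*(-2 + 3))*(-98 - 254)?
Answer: sqrt(-3520 + 15*I*sqrt(10)) ≈ 0.3997 + 59.331*I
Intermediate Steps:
v(L) = 5*sqrt(2)*sqrt(L) (v(L) = 5*sqrt(L + L) = 5*sqrt(2*L) = 5*(sqrt(2)*sqrt(L)) = 5*sqrt(2)*sqrt(L))
y = -3520 (y = (10*1)*(-352) = 10*(-352) = -3520)
sqrt(y + v(C)) = sqrt(-3520 + 5*sqrt(2)*sqrt(-45)) = sqrt(-3520 + 5*sqrt(2)*(3*I*sqrt(5))) = sqrt(-3520 + 15*I*sqrt(10))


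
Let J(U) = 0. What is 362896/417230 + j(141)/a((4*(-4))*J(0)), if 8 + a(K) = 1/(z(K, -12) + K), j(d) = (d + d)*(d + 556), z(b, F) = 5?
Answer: -68337829026/2711995 ≈ -25198.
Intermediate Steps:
j(d) = 2*d*(556 + d) (j(d) = (2*d)*(556 + d) = 2*d*(556 + d))
a(K) = -8 + 1/(5 + K)
362896/417230 + j(141)/a((4*(-4))*J(0)) = 362896/417230 + (2*141*(556 + 141))/(((-39 - 8*4*(-4)*0)/(5 + (4*(-4))*0))) = 362896*(1/417230) + (2*141*697)/(((-39 - (-128)*0)/(5 - 16*0))) = 181448/208615 + 196554/(((-39 - 8*0)/(5 + 0))) = 181448/208615 + 196554/(((-39 + 0)/5)) = 181448/208615 + 196554/(((1/5)*(-39))) = 181448/208615 + 196554/(-39/5) = 181448/208615 + 196554*(-5/39) = 181448/208615 - 327590/13 = -68337829026/2711995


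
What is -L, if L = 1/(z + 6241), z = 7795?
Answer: -1/14036 ≈ -7.1245e-5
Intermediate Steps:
L = 1/14036 (L = 1/(7795 + 6241) = 1/14036 ≈ 7.1245e-5)
-L = -1*1/14036 = -1/14036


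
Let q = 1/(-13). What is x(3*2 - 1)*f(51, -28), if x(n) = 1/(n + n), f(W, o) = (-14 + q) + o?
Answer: -547/130 ≈ -4.2077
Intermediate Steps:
q = -1/13 ≈ -0.076923
f(W, o) = -183/13 + o (f(W, o) = (-14 - 1/13) + o = -183/13 + o)
x(n) = 1/(2*n)
x(3*2 - 1)*f(51, -28) = (1/(2*(3*2 - 1)))*(-183/13 - 28) = (1/(2*(6 - 1)))*(-547/13) = ((½)/5)*(-547/13) = ((½)*(⅕))*(-547/13) = (⅒)*(-547/13) = -547/130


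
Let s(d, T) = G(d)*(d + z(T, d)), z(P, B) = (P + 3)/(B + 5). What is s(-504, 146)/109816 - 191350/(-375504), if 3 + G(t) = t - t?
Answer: 336534800645/643029290148 ≈ 0.52336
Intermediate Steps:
z(P, B) = (3 + P)/(5 + B)
G(t) = -3 (G(t) = -3 + (t - t) = -3 + 0 = -3)
s(d, T) = -3*d - 3*(3 + T)/(5 + d) (s(d, T) = -3*(d + (3 + T)/(5 + d)) = -3*d - 3*(3 + T)/(5 + d))
s(-504, 146)/109816 - 191350/(-375504) = (3*(-3 - 1*146 - 1*(-504)*(5 - 504))/(5 - 504))/109816 - 191350/(-375504) = (3*(-3 - 146 - 1*(-504)*(-499))/(-499))*(1/109816) - 191350*(-1/375504) = (3*(-1/499)*(-3 - 146 - 251496))*(1/109816) + 95675/187752 = (3*(-1/499)*(-251645))*(1/109816) + 95675/187752 = (754935/499)*(1/109816) + 95675/187752 = 754935/54798184 + 95675/187752 = 336534800645/643029290148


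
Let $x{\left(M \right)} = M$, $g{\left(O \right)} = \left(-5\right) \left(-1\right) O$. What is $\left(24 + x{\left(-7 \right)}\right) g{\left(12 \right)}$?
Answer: $1020$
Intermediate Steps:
$g{\left(O \right)} = 5 O$
$\left(24 + x{\left(-7 \right)}\right) g{\left(12 \right)} = \left(24 - 7\right) 5 \cdot 12 = 17 \cdot 60 = 1020$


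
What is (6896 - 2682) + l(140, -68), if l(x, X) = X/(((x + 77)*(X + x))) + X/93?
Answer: 16457011/3906 ≈ 4213.3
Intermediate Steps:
l(x, X) = X/93 + X/((77 + x)*(X + x)) (l(x, X) = X/(((77 + x)*(X + x))) + X*(1/93) = X*(1/((77 + x)*(X + x))) + X/93 = X/((77 + x)*(X + x)) + X/93 = X/93 + X/((77 + x)*(X + x)))
(6896 - 2682) + l(140, -68) = (6896 - 2682) + (1/93)*(-68)*(93 + 140**2 + 77*(-68) + 77*140 - 68*140)/(140**2 + 77*(-68) + 77*140 - 68*140) = 4214 + (1/93)*(-68)*(93 + 19600 - 5236 + 10780 - 9520)/(19600 - 5236 + 10780 - 9520) = 4214 + (1/93)*(-68)*15717/15624 = 4214 + (1/93)*(-68)*(1/15624)*15717 = 4214 - 2873/3906 = 16457011/3906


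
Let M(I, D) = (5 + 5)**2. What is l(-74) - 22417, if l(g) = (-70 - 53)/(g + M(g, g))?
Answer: -582965/26 ≈ -22422.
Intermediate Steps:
M(I, D) = 100 (M(I, D) = 10**2 = 100)
l(g) = -123/(100 + g) (l(g) = (-70 - 53)/(g + 100) = -123/(100 + g))
l(-74) - 22417 = -123/(100 - 74) - 22417 = -123/26 - 22417 = -582965/26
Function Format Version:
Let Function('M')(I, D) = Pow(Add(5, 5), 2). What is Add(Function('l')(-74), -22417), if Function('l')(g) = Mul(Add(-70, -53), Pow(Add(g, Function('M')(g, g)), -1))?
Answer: Rational(-582965, 26) ≈ -22422.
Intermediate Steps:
Function('M')(I, D) = 100 (Function('M')(I, D) = Pow(10, 2) = 100)
Function('l')(g) = Mul(-123, Pow(Add(100, g), -1)) (Function('l')(g) = Mul(Add(-70, -53), Pow(Add(g, 100), -1)) = Mul(-123, Pow(Add(100, g), -1)))
Add(Function('l')(-74), -22417) = Add(Mul(-123, Pow(Add(100, -74), -1)), -22417) = Add(Mul(-123, Pow(26, -1)), -22417) = Add(Mul(-123, Rational(1, 26)), -22417) = Add(Rational(-123, 26), -22417) = Rational(-582965, 26)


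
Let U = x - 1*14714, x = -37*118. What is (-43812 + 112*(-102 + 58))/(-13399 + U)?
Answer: 48740/32479 ≈ 1.5007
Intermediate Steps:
x = -4366
U = -19080 (U = -4366 - 1*14714 = -4366 - 14714 = -19080)
(-43812 + 112*(-102 + 58))/(-13399 + U) = (-43812 + 112*(-102 + 58))/(-13399 - 19080) = (-43812 + 112*(-44))/(-32479) = (-43812 - 4928)*(-1/32479) = -48740*(-1/32479) = 48740/32479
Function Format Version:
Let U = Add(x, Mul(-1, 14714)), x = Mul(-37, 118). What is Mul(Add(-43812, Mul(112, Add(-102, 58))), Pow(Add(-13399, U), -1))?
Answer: Rational(48740, 32479) ≈ 1.5007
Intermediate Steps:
x = -4366
U = -19080 (U = Add(-4366, Mul(-1, 14714)) = Add(-4366, -14714) = -19080)
Mul(Add(-43812, Mul(112, Add(-102, 58))), Pow(Add(-13399, U), -1)) = Mul(Add(-43812, Mul(112, Add(-102, 58))), Pow(Add(-13399, -19080), -1)) = Mul(Add(-43812, Mul(112, -44)), Pow(-32479, -1)) = Mul(Add(-43812, -4928), Rational(-1, 32479)) = Mul(-48740, Rational(-1, 32479)) = Rational(48740, 32479)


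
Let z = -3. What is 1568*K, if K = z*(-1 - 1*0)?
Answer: 4704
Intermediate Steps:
K = 3 (K = -3*(-1 - 1*0) = -3*(-1 + 0) = -3*(-1) = 3)
1568*K = 1568*3 = 4704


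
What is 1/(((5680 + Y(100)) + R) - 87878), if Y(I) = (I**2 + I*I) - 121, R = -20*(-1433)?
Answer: -1/33659 ≈ -2.9710e-5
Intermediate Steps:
R = 28660
Y(I) = -121 + 2*I**2 (Y(I) = (I**2 + I**2) - 121 = 2*I**2 - 121 = -121 + 2*I**2)
1/(((5680 + Y(100)) + R) - 87878) = 1/(((5680 + (-121 + 2*100**2)) + 28660) - 87878) = 1/(((5680 + (-121 + 2*10000)) + 28660) - 87878) = 1/(((5680 + (-121 + 20000)) + 28660) - 87878) = 1/(((5680 + 19879) + 28660) - 87878) = 1/((25559 + 28660) - 87878) = 1/(54219 - 87878) = 1/(-33659) = -1/33659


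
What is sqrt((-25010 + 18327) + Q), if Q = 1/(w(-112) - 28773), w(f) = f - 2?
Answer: I*sqrt(5576687982114)/28887 ≈ 81.75*I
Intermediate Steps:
w(f) = -2 + f
Q = -1/28887 (Q = 1/((-2 - 112) - 28773) = 1/(-114 - 28773) = 1/(-28887) = -1/28887 ≈ -3.4618e-5)
sqrt((-25010 + 18327) + Q) = sqrt((-25010 + 18327) - 1/28887) = sqrt(-6683 - 1/28887) = sqrt(-193051822/28887) = I*sqrt(5576687982114)/28887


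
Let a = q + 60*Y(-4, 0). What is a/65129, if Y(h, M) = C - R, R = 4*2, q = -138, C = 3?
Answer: -438/65129 ≈ -0.0067251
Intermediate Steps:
R = 8
Y(h, M) = -5 (Y(h, M) = 3 - 1*8 = 3 - 8 = -5)
a = -438 (a = -138 + 60*(-5) = -138 - 300 = -438)
a/65129 = -438/65129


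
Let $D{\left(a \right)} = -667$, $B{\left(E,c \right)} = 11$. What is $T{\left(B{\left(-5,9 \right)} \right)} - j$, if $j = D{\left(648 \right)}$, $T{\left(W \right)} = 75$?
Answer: $742$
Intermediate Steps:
$j = -667$
$T{\left(B{\left(-5,9 \right)} \right)} - j = 75 - -667 = 75 + 667 = 742$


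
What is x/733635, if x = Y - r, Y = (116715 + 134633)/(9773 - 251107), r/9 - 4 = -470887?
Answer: 102276044995/17705106909 ≈ 5.7766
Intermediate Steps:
r = -4237947 (r = 36 + 9*(-470887) = 36 - 4237983 = -4237947)
Y = -125674/120667 (Y = 251348/(-241334) = 251348*(-1/241334) = -125674/120667 ≈ -1.0415)
x = 511380224975/120667 (x = -125674/120667 - 1*(-4237947) = -125674/120667 + 4237947 = 511380224975/120667 ≈ 4.2379e+6)
x/733635 = (511380224975/120667)/733635 = (511380224975/120667)*(1/733635) = 102276044995/17705106909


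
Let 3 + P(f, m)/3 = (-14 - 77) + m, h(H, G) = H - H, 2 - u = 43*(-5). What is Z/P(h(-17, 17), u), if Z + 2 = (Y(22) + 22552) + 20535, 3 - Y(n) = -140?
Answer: 43228/369 ≈ 117.15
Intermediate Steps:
u = 217 (u = 2 - 43*(-5) = 2 - 1*(-215) = 2 + 215 = 217)
h(H, G) = 0
Y(n) = 143 (Y(n) = 3 - 1*(-140) = 3 + 140 = 143)
P(f, m) = -282 + 3*m (P(f, m) = -9 + 3*((-14 - 77) + m) = -9 + 3*(-91 + m) = -9 + (-273 + 3*m) = -282 + 3*m)
Z = 43228 (Z = -2 + ((143 + 22552) + 20535) = -2 + (22695 + 20535) = -2 + 43230 = 43228)
Z/P(h(-17, 17), u) = 43228/(-282 + 3*217) = 43228/(-282 + 651) = 43228/369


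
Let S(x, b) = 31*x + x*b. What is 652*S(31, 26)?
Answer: 1152084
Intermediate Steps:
S(x, b) = 31*x + b*x
652*S(31, 26) = 652*(31*(31 + 26)) = 652*(31*57) = 652*1767 = 1152084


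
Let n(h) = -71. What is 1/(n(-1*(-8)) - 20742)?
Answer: -1/20813 ≈ -4.8047e-5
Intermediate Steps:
1/(n(-1*(-8)) - 20742) = 1/(-71 - 20742) = 1/(-20813) = -1/20813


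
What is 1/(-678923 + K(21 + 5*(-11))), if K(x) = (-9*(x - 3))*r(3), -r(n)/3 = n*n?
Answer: -1/687914 ≈ -1.4537e-6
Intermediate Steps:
r(n) = -3*n² (r(n) = -3*n*n = -3*n²)
K(x) = -729 + 243*x (K(x) = (-9*(x - 3))*(-3*3²) = (-9*(-3 + x))*(-3*9) = (27 - 9*x)*(-27) = -729 + 243*x)
1/(-678923 + K(21 + 5*(-11))) = 1/(-678923 + (-729 + 243*(21 + 5*(-11)))) = 1/(-678923 + (-729 + 243*(21 - 55))) = 1/(-678923 + (-729 + 243*(-34))) = 1/(-678923 + (-729 - 8262)) = 1/(-678923 - 8991) = 1/(-687914) = -1/687914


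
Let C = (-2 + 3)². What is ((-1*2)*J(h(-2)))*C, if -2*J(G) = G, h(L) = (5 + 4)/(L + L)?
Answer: -9/4 ≈ -2.2500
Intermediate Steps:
h(L) = 9/(2*L) (h(L) = 9/((2*L)) = 9*(1/(2*L)) = 9/(2*L))
C = 1 (C = 1² = 1)
J(G) = -G/2
((-1*2)*J(h(-2)))*C = ((-1*2)*(-9/(4*(-2))))*1 = -(-1)*(9/2)*(-½)*1 = -(-1)*(-9)/4*1 = -2*9/8*1 = -9/4*1 = -9/4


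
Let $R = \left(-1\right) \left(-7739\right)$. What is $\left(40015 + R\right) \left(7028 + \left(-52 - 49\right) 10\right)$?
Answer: $287383572$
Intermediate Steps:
$R = 7739$
$\left(40015 + R\right) \left(7028 + \left(-52 - 49\right) 10\right) = \left(40015 + 7739\right) \left(7028 + \left(-52 - 49\right) 10\right) = 47754 \left(7028 - 1010\right) = 47754 \cdot 6018 = 287383572$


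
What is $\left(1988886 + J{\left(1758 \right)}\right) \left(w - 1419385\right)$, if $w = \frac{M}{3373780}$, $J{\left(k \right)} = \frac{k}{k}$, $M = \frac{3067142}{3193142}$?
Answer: $- \frac{15206011558846024972342623}{5386479308380} \approx -2.823 \cdot 10^{12}$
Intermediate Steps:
$M = \frac{1533571}{1596571}$ ($M = 3067142 \cdot \frac{1}{3193142} = \frac{1533571}{1596571} \approx 0.96054$)
$J{\left(k \right)} = 1$
$w = \frac{1533571}{5386479308380}$ ($w = \frac{1533571}{1596571 \cdot 3373780} = \frac{1533571}{1596571} \cdot \frac{1}{3373780} = \frac{1533571}{5386479308380} \approx 2.8471 \cdot 10^{-7}$)
$\left(1988886 + J{\left(1758 \right)}\right) \left(w - 1419385\right) = \left(1988886 + 1\right) \left(\frac{1533571}{5386479308380} - 1419385\right) = 1988887 \left(- \frac{7645487933123412729}{5386479308380}\right) = - \frac{15206011558846024972342623}{5386479308380}$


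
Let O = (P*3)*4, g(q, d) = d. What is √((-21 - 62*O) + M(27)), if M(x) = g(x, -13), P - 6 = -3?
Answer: I*√2266 ≈ 47.603*I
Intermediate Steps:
P = 3 (P = 6 - 3 = 3)
M(x) = -13
O = 36 (O = (3*3)*4 = 9*4 = 36)
√((-21 - 62*O) + M(27)) = √((-21 - 62*36) - 13) = √((-21 - 2232) - 13) = √(-2253 - 13) = √(-2266) = I*√2266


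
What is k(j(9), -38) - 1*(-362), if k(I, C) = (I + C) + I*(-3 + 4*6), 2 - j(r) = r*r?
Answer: -1414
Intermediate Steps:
j(r) = 2 - r² (j(r) = 2 - r*r = 2 - r²)
k(I, C) = C + 22*I (k(I, C) = (C + I) + I*(-3 + 24) = (C + I) + I*21 = (C + I) + 21*I = C + 22*I)
k(j(9), -38) - 1*(-362) = (-38 + 22*(2 - 1*9²)) - 1*(-362) = (-38 + 22*(2 - 1*81)) + 362 = (-38 + 22*(2 - 81)) + 362 = (-38 + 22*(-79)) + 362 = (-38 - 1738) + 362 = -1776 + 362 = -1414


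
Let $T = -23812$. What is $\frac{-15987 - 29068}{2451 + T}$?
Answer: $\frac{45055}{21361} \approx 2.1092$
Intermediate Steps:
$\frac{-15987 - 29068}{2451 + T} = \frac{-15987 - 29068}{2451 - 23812} = - \frac{45055}{-21361} = \left(-45055\right) \left(- \frac{1}{21361}\right) = \frac{45055}{21361}$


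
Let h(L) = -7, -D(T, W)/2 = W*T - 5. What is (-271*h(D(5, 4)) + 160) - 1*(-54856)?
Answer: 56913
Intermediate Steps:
D(T, W) = 10 - 2*T*W (D(T, W) = -2*(W*T - 5) = -2*(T*W - 5) = -2*(-5 + T*W) = 10 - 2*T*W)
(-271*h(D(5, 4)) + 160) - 1*(-54856) = (-271*(-7) + 160) - 1*(-54856) = (1897 + 160) + 54856 = 2057 + 54856 = 56913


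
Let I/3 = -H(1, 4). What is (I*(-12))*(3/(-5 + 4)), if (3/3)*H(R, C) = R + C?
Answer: -540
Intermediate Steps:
H(R, C) = C + R (H(R, C) = R + C = C + R)
I = -15 (I = 3*(-(4 + 1)) = 3*(-1*5) = 3*(-5) = -15)
(I*(-12))*(3/(-5 + 4)) = (-15*(-12))*(3/(-5 + 4)) = 180*(3/(-1)) = 180*(-1*3) = 180*(-3) = -540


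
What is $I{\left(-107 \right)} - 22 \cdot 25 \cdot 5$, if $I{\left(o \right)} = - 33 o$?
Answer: $781$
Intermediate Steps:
$I{\left(-107 \right)} - 22 \cdot 25 \cdot 5 = \left(-33\right) \left(-107\right) - 22 \cdot 25 \cdot 5 = 3531 - 550 \cdot 5 = 3531 - 2750 = 781$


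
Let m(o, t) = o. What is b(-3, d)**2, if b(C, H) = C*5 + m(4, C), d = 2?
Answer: 121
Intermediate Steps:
b(C, H) = 4 + 5*C (b(C, H) = C*5 + 4 = 5*C + 4 = 4 + 5*C)
b(-3, d)**2 = (4 + 5*(-3))**2 = (4 - 15)**2 = (-11)**2 = 121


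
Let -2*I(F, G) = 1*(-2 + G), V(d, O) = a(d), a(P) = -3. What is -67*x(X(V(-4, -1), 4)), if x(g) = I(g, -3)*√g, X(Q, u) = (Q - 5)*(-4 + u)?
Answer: 0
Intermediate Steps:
V(d, O) = -3
X(Q, u) = (-5 + Q)*(-4 + u)
I(F, G) = 1 - G/2 (I(F, G) = -(-2 + G)/2 = 1 - G/2)
x(g) = 5*√g/2 (x(g) = (1 - ½*(-3))*√g = (1 + 3/2)*√g = 5*√g/2)
-67*x(X(V(-4, -1), 4)) = -335*√(20 - 5*4 - 4*(-3) - 3*4)/2 = -335*√(20 - 20 + 12 - 12)/2 = -335*√0/2 = -335*0/2 = -67*0 = 0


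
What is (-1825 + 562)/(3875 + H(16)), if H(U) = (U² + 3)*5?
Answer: -1263/5170 ≈ -0.24429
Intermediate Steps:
H(U) = 15 + 5*U² (H(U) = (3 + U²)*5 = 15 + 5*U²)
(-1825 + 562)/(3875 + H(16)) = (-1825 + 562)/(3875 + (15 + 5*16²)) = -1263/(3875 + (15 + 5*256)) = -1263/(3875 + (15 + 1280)) = -1263/(3875 + 1295) = -1263/5170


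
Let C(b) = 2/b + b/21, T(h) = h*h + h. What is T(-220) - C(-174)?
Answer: 29346673/609 ≈ 48188.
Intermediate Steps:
T(h) = h + h**2 (T(h) = h**2 + h = h + h**2)
C(b) = 2/b + b/21 (C(b) = 2/b + b*(1/21) = 2/b + b/21)
T(-220) - C(-174) = -220*(1 - 220) - (2/(-174) + (1/21)*(-174)) = -220*(-219) - (2*(-1/174) - 58/7) = 48180 - (-1/87 - 58/7) = 48180 - 1*(-5053/609) = 48180 + 5053/609 = 29346673/609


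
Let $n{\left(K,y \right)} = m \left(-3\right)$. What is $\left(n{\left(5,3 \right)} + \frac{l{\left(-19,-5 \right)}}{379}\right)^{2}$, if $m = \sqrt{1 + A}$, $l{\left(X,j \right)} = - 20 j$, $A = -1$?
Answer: $\frac{10000}{143641} \approx 0.069618$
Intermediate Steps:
$m = 0$ ($m = \sqrt{1 - 1} = \sqrt{0} = 0$)
$n{\left(K,y \right)} = 0$ ($n{\left(K,y \right)} = 0 \left(-3\right) = 0$)
$\left(n{\left(5,3 \right)} + \frac{l{\left(-19,-5 \right)}}{379}\right)^{2} = \left(0 + \frac{\left(-20\right) \left(-5\right)}{379}\right)^{2} = \left(0 + 100 \cdot \frac{1}{379}\right)^{2} = \left(0 + \frac{100}{379}\right)^{2} = \left(\frac{100}{379}\right)^{2} = \frac{10000}{143641}$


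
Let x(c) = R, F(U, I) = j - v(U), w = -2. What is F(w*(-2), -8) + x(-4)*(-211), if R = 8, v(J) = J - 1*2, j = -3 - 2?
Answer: -1695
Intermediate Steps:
j = -5
v(J) = -2 + J (v(J) = J - 2 = -2 + J)
F(U, I) = -3 - U (F(U, I) = -5 - (-2 + U) = -5 + (2 - U) = -3 - U)
x(c) = 8
F(w*(-2), -8) + x(-4)*(-211) = (-3 - (-2)*(-2)) + 8*(-211) = (-3 - 1*4) - 1688 = (-3 - 4) - 1688 = -7 - 1688 = -1695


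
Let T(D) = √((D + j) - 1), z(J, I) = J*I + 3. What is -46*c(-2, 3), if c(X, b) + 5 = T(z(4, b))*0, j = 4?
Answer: 230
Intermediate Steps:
z(J, I) = 3 + I*J (z(J, I) = I*J + 3 = 3 + I*J)
T(D) = √(3 + D) (T(D) = √((D + 4) - 1) = √((4 + D) - 1) = √(3 + D))
c(X, b) = -5 (c(X, b) = -5 + √(3 + (3 + b*4))*0 = -5 + √(3 + (3 + 4*b))*0 = -5 + √(6 + 4*b)*0 = -5 + 0 = -5)
-46*c(-2, 3) = -46*(-5) = 230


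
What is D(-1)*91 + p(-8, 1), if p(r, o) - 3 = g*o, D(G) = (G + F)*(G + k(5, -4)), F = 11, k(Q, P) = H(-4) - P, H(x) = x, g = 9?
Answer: -898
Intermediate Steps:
k(Q, P) = -4 - P
D(G) = G*(11 + G) (D(G) = (G + 11)*(G + (-4 - 1*(-4))) = (11 + G)*(G + (-4 + 4)) = (11 + G)*(G + 0) = (11 + G)*G = G*(11 + G))
p(r, o) = 3 + 9*o
D(-1)*91 + p(-8, 1) = -(11 - 1)*91 + (3 + 9*1) = -1*10*91 + (3 + 9) = -10*91 + 12 = -910 + 12 = -898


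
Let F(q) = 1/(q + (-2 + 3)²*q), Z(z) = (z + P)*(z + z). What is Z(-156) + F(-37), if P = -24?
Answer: 4155839/74 ≈ 56160.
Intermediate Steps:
Z(z) = 2*z*(-24 + z) (Z(z) = (z - 24)*(z + z) = (-24 + z)*(2*z) = 2*z*(-24 + z))
F(q) = 1/(2*q) (F(q) = 1/(q + 1²*q) = 1/(q + 1*q) = 1/(q + q) = 1/(2*q))
Z(-156) + F(-37) = 2*(-156)*(-24 - 156) + (½)/(-37) = 2*(-156)*(-180) + (½)*(-1/37) = 56160 - 1/74 = 4155839/74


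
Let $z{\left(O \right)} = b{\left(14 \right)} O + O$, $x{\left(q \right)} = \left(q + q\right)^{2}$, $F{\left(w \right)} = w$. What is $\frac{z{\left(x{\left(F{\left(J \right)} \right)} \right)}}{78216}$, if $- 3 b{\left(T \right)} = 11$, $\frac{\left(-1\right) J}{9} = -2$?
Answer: $- \frac{144}{3259} \approx -0.044185$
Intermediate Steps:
$J = 18$ ($J = \left(-9\right) \left(-2\right) = 18$)
$b{\left(T \right)} = - \frac{11}{3}$ ($b{\left(T \right)} = \left(- \frac{1}{3}\right) 11 = - \frac{11}{3}$)
$x{\left(q \right)} = 4 q^{2}$ ($x{\left(q \right)} = \left(2 q\right)^{2} = 4 q^{2}$)
$z{\left(O \right)} = - \frac{8 O}{3}$ ($z{\left(O \right)} = - \frac{11 O}{3} + O = - \frac{8 O}{3}$)
$\frac{z{\left(x{\left(F{\left(J \right)} \right)} \right)}}{78216} = \frac{\left(- \frac{8}{3}\right) 4 \cdot 18^{2}}{78216} = - \frac{8 \cdot 4 \cdot 324}{3} \cdot \frac{1}{78216} = \left(- \frac{8}{3}\right) 1296 \cdot \frac{1}{78216} = \left(-3456\right) \frac{1}{78216} = - \frac{144}{3259}$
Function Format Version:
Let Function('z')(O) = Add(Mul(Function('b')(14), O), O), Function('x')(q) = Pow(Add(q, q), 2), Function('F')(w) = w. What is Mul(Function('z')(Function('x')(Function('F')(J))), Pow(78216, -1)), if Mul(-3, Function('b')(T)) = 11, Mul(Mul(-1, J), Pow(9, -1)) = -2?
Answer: Rational(-144, 3259) ≈ -0.044185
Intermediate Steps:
J = 18 (J = Mul(-9, -2) = 18)
Function('b')(T) = Rational(-11, 3) (Function('b')(T) = Mul(Rational(-1, 3), 11) = Rational(-11, 3))
Function('x')(q) = Mul(4, Pow(q, 2)) (Function('x')(q) = Pow(Mul(2, q), 2) = Mul(4, Pow(q, 2)))
Function('z')(O) = Mul(Rational(-8, 3), O) (Function('z')(O) = Add(Mul(Rational(-11, 3), O), O) = Mul(Rational(-8, 3), O))
Mul(Function('z')(Function('x')(Function('F')(J))), Pow(78216, -1)) = Mul(Mul(Rational(-8, 3), Mul(4, Pow(18, 2))), Pow(78216, -1)) = Mul(Mul(Rational(-8, 3), Mul(4, 324)), Rational(1, 78216)) = Mul(Mul(Rational(-8, 3), 1296), Rational(1, 78216)) = Mul(-3456, Rational(1, 78216)) = Rational(-144, 3259)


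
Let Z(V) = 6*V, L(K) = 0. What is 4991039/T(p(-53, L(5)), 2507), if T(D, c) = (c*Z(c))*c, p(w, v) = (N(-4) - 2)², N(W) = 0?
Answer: 4991039/94539707058 ≈ 5.2793e-5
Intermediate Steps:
p(w, v) = 4 (p(w, v) = (0 - 2)² = (-2)² = 4)
T(D, c) = 6*c³ (T(D, c) = (c*(6*c))*c = (6*c²)*c = 6*c³)
4991039/T(p(-53, L(5)), 2507) = 4991039/((6*2507³)) = 4991039/((6*15756617843)) = 4991039/94539707058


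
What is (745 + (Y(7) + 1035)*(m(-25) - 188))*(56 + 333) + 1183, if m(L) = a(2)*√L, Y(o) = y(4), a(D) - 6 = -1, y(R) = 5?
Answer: -75766292 + 10114000*I ≈ -7.5766e+7 + 1.0114e+7*I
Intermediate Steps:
a(D) = 5 (a(D) = 6 - 1 = 5)
Y(o) = 5
m(L) = 5*√L
(745 + (Y(7) + 1035)*(m(-25) - 188))*(56 + 333) + 1183 = (745 + (5 + 1035)*(5*√(-25) - 188))*(56 + 333) + 1183 = (745 + 1040*(5*(5*I) - 188))*389 + 1183 = (745 + 1040*(25*I - 188))*389 + 1183 = (745 + 1040*(-188 + 25*I))*389 + 1183 = (745 + (-195520 + 26000*I))*389 + 1183 = (-194775 + 26000*I)*389 + 1183 = (-75767475 + 10114000*I) + 1183 = -75766292 + 10114000*I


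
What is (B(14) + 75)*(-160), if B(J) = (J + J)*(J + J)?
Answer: -137440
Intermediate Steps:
B(J) = 4*J² (B(J) = (2*J)*(2*J) = 4*J²)
(B(14) + 75)*(-160) = (4*14² + 75)*(-160) = (4*196 + 75)*(-160) = (784 + 75)*(-160) = 859*(-160) = -137440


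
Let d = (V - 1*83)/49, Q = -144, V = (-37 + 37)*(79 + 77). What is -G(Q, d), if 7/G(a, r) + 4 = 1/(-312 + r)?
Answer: 107597/61533 ≈ 1.7486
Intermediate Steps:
V = 0 (V = 0*156 = 0)
d = -83/49 (d = (0 - 1*83)/49 = (0 - 83)*(1/49) = -83*1/49 = -83/49 ≈ -1.6939)
G(a, r) = 7/(-4 + 1/(-312 + r))
-G(Q, d) = -7*(312 - 1*(-83/49))/(-1249 + 4*(-83/49)) = -7*(312 + 83/49)/(-1249 - 332/49) = -7*15371/((-61533/49)*49) = -7*(-49)*15371/(61533*49) = -1*(-107597/61533) = 107597/61533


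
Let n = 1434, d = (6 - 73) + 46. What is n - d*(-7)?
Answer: 1287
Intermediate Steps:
d = -21 (d = -67 + 46 = -21)
n - d*(-7) = 1434 - (-21)*(-7) = 1434 - 1*147 = 1434 - 147 = 1287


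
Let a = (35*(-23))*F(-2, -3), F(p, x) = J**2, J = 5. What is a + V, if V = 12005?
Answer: -8120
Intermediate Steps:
F(p, x) = 25 (F(p, x) = 5**2 = 25)
a = -20125 (a = (35*(-23))*25 = -805*25 = -20125)
a + V = -20125 + 12005 = -8120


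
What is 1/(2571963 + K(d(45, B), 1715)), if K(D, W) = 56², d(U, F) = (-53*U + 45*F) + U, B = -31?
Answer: 1/2575099 ≈ 3.8833e-7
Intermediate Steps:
d(U, F) = -52*U + 45*F
K(D, W) = 3136
1/(2571963 + K(d(45, B), 1715)) = 1/(2571963 + 3136) = 1/2575099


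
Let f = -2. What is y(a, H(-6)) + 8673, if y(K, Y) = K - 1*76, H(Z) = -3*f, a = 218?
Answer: 8815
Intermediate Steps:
H(Z) = 6 (H(Z) = -3*(-2) = 6)
y(K, Y) = -76 + K (y(K, Y) = K - 76 = -76 + K)
y(a, H(-6)) + 8673 = (-76 + 218) + 8673 = 142 + 8673 = 8815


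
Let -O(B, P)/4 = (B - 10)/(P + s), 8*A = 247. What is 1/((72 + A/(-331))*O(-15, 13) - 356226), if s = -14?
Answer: -662/240581837 ≈ -2.7517e-6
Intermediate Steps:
A = 247/8 (A = (1/8)*247 = 247/8 ≈ 30.875)
O(B, P) = -4*(-10 + B)/(-14 + P) (O(B, P) = -4*(B - 10)/(P - 14) = -4*(-10 + B)/(-14 + P))
1/((72 + A/(-331))*O(-15, 13) - 356226) = 1/((72 + (247/8)/(-331))*(4*(10 - 1*(-15))/(-14 + 13)) - 356226) = 1/((72 + (247/8)*(-1/331))*(4*(10 + 15)/(-1)) - 356226) = 1/((72 - 247/2648)*(4*(-1)*25) - 356226) = 1/((190409/2648)*(-100) - 356226) = 1/(-4760225/662 - 356226) = 1/(-240581837/662) = -662/240581837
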